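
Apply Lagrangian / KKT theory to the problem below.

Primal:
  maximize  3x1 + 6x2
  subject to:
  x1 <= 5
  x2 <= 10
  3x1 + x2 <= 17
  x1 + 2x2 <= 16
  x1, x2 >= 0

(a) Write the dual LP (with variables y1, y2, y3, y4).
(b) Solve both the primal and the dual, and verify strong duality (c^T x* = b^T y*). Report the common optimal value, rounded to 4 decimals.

The standard primal-dual pair for 'max c^T x s.t. A x <= b, x >= 0' is:
  Dual:  min b^T y  s.t.  A^T y >= c,  y >= 0.

So the dual LP is:
  minimize  5y1 + 10y2 + 17y3 + 16y4
  subject to:
    y1 + 3y3 + y4 >= 3
    y2 + y3 + 2y4 >= 6
    y1, y2, y3, y4 >= 0

Solving the primal: x* = (3.6, 6.2).
  primal value c^T x* = 48.
Solving the dual: y* = (0, 0, 0, 3).
  dual value b^T y* = 48.
Strong duality: c^T x* = b^T y*. Confirmed.

48


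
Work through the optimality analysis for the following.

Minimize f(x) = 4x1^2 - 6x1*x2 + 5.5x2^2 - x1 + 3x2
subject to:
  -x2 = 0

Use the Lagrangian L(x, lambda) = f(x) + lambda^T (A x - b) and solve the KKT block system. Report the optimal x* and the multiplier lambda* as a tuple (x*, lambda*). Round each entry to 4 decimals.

Form the Lagrangian:
  L(x, lambda) = (1/2) x^T Q x + c^T x + lambda^T (A x - b)
Stationarity (grad_x L = 0): Q x + c + A^T lambda = 0.
Primal feasibility: A x = b.

This gives the KKT block system:
  [ Q   A^T ] [ x     ]   [-c ]
  [ A    0  ] [ lambda ] = [ b ]

Solving the linear system:
  x*      = (0.125, 0)
  lambda* = (2.25)
  f(x*)   = -0.0625

x* = (0.125, 0), lambda* = (2.25)


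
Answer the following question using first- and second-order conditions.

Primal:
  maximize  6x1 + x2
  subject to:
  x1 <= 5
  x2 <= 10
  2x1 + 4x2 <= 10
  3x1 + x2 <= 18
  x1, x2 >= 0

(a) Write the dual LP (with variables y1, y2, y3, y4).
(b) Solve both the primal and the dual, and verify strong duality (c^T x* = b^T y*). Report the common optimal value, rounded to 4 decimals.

The standard primal-dual pair for 'max c^T x s.t. A x <= b, x >= 0' is:
  Dual:  min b^T y  s.t.  A^T y >= c,  y >= 0.

So the dual LP is:
  minimize  5y1 + 10y2 + 10y3 + 18y4
  subject to:
    y1 + 2y3 + 3y4 >= 6
    y2 + 4y3 + y4 >= 1
    y1, y2, y3, y4 >= 0

Solving the primal: x* = (5, 0).
  primal value c^T x* = 30.
Solving the dual: y* = (5.5, 0, 0.25, 0).
  dual value b^T y* = 30.
Strong duality: c^T x* = b^T y*. Confirmed.

30


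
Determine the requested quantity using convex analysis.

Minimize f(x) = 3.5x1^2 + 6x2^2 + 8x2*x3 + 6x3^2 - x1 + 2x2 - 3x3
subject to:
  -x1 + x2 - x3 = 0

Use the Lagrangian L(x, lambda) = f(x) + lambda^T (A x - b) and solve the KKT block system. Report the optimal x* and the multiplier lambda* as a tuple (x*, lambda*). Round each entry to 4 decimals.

Form the Lagrangian:
  L(x, lambda) = (1/2) x^T Q x + c^T x + lambda^T (A x - b)
Stationarity (grad_x L = 0): Q x + c + A^T lambda = 0.
Primal feasibility: A x = b.

This gives the KKT block system:
  [ Q   A^T ] [ x     ]   [-c ]
  [ A    0  ] [ lambda ] = [ b ]

Solving the linear system:
  x*      = (-0.1667, -0.0583, 0.1083)
  lambda* = (-2.1667)
  f(x*)   = -0.1375

x* = (-0.1667, -0.0583, 0.1083), lambda* = (-2.1667)


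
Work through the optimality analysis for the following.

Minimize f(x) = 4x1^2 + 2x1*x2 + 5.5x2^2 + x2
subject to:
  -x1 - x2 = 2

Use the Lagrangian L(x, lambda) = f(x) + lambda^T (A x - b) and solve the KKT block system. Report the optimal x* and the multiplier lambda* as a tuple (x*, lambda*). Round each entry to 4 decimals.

Form the Lagrangian:
  L(x, lambda) = (1/2) x^T Q x + c^T x + lambda^T (A x - b)
Stationarity (grad_x L = 0): Q x + c + A^T lambda = 0.
Primal feasibility: A x = b.

This gives the KKT block system:
  [ Q   A^T ] [ x     ]   [-c ]
  [ A    0  ] [ lambda ] = [ b ]

Solving the linear system:
  x*      = (-1.1333, -0.8667)
  lambda* = (-10.8)
  f(x*)   = 10.3667

x* = (-1.1333, -0.8667), lambda* = (-10.8)


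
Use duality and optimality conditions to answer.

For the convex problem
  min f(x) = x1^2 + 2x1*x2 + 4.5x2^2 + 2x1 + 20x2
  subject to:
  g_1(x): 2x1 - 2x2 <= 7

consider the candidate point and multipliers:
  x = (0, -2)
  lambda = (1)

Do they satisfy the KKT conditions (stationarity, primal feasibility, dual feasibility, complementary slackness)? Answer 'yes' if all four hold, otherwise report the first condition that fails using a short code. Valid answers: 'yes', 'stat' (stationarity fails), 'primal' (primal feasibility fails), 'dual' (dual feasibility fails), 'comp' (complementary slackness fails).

Gradient of f: grad f(x) = Q x + c = (-2, 2)
Constraint values g_i(x) = a_i^T x - b_i:
  g_1((0, -2)) = -3
Stationarity residual: grad f(x) + sum_i lambda_i a_i = (0, 0)
  -> stationarity OK
Primal feasibility (all g_i <= 0): OK
Dual feasibility (all lambda_i >= 0): OK
Complementary slackness (lambda_i * g_i(x) = 0 for all i): FAILS

Verdict: the first failing condition is complementary_slackness -> comp.

comp


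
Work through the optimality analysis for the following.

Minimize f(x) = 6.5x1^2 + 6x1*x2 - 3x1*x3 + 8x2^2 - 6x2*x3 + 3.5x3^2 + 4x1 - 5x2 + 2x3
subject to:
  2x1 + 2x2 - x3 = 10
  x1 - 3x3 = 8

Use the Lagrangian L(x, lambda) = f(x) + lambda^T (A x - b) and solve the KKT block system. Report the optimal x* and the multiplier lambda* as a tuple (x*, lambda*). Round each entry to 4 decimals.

Form the Lagrangian:
  L(x, lambda) = (1/2) x^T Q x + c^T x + lambda^T (A x - b)
Stationarity (grad_x L = 0): Q x + c + A^T lambda = 0.
Primal feasibility: A x = b.

This gives the KKT block system:
  [ Q   A^T ] [ x     ]   [-c ]
  [ A    0  ] [ lambda ] = [ b ]

Solving the linear system:
  x*      = (2.2774, 1.7688, -1.9075)
  lambda* = (-24.2055, -1.5308)
  f(x*)   = 125.3759

x* = (2.2774, 1.7688, -1.9075), lambda* = (-24.2055, -1.5308)


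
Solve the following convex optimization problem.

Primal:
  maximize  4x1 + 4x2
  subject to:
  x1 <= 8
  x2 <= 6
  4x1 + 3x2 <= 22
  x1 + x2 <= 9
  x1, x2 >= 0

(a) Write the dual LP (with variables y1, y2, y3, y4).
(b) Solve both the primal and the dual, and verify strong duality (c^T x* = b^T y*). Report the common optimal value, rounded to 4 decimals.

The standard primal-dual pair for 'max c^T x s.t. A x <= b, x >= 0' is:
  Dual:  min b^T y  s.t.  A^T y >= c,  y >= 0.

So the dual LP is:
  minimize  8y1 + 6y2 + 22y3 + 9y4
  subject to:
    y1 + 4y3 + y4 >= 4
    y2 + 3y3 + y4 >= 4
    y1, y2, y3, y4 >= 0

Solving the primal: x* = (1, 6).
  primal value c^T x* = 28.
Solving the dual: y* = (0, 1, 1, 0).
  dual value b^T y* = 28.
Strong duality: c^T x* = b^T y*. Confirmed.

28


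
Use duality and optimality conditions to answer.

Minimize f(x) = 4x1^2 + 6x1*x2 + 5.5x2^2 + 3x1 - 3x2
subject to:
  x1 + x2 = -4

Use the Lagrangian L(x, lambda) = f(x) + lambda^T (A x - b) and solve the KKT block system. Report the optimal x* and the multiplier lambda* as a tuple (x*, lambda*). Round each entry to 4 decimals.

Form the Lagrangian:
  L(x, lambda) = (1/2) x^T Q x + c^T x + lambda^T (A x - b)
Stationarity (grad_x L = 0): Q x + c + A^T lambda = 0.
Primal feasibility: A x = b.

This gives the KKT block system:
  [ Q   A^T ] [ x     ]   [-c ]
  [ A    0  ] [ lambda ] = [ b ]

Solving the linear system:
  x*      = (-3.7143, -0.2857)
  lambda* = (28.4286)
  f(x*)   = 51.7143

x* = (-3.7143, -0.2857), lambda* = (28.4286)


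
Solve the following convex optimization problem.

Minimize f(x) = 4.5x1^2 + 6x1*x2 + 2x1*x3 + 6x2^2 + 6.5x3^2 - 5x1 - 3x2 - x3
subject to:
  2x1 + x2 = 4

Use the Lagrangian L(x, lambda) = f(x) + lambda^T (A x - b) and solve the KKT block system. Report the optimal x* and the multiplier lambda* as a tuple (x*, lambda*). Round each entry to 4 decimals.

Form the Lagrangian:
  L(x, lambda) = (1/2) x^T Q x + c^T x + lambda^T (A x - b)
Stationarity (grad_x L = 0): Q x + c + A^T lambda = 0.
Primal feasibility: A x = b.

This gives the KKT block system:
  [ Q   A^T ] [ x     ]   [-c ]
  [ A    0  ] [ lambda ] = [ b ]

Solving the linear system:
  x*      = (2.1671, -0.3341, -0.2565)
  lambda* = (-5.9929)
  f(x*)   = 7.1976

x* = (2.1671, -0.3341, -0.2565), lambda* = (-5.9929)


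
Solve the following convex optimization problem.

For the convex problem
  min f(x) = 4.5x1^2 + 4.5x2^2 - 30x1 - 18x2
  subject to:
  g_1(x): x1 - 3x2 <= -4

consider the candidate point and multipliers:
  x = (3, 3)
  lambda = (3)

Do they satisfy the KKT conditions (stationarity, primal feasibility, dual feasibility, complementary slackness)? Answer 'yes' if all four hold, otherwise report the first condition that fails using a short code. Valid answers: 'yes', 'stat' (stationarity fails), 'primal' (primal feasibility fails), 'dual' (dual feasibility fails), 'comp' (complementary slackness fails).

Gradient of f: grad f(x) = Q x + c = (-3, 9)
Constraint values g_i(x) = a_i^T x - b_i:
  g_1((3, 3)) = -2
Stationarity residual: grad f(x) + sum_i lambda_i a_i = (0, 0)
  -> stationarity OK
Primal feasibility (all g_i <= 0): OK
Dual feasibility (all lambda_i >= 0): OK
Complementary slackness (lambda_i * g_i(x) = 0 for all i): FAILS

Verdict: the first failing condition is complementary_slackness -> comp.

comp


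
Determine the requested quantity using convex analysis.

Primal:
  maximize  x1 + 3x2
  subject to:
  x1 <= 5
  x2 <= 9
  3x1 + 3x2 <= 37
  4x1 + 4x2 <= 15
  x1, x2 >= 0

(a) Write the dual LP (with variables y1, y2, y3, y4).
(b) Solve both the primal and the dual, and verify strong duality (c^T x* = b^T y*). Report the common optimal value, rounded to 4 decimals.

The standard primal-dual pair for 'max c^T x s.t. A x <= b, x >= 0' is:
  Dual:  min b^T y  s.t.  A^T y >= c,  y >= 0.

So the dual LP is:
  minimize  5y1 + 9y2 + 37y3 + 15y4
  subject to:
    y1 + 3y3 + 4y4 >= 1
    y2 + 3y3 + 4y4 >= 3
    y1, y2, y3, y4 >= 0

Solving the primal: x* = (0, 3.75).
  primal value c^T x* = 11.25.
Solving the dual: y* = (0, 0, 0, 0.75).
  dual value b^T y* = 11.25.
Strong duality: c^T x* = b^T y*. Confirmed.

11.25


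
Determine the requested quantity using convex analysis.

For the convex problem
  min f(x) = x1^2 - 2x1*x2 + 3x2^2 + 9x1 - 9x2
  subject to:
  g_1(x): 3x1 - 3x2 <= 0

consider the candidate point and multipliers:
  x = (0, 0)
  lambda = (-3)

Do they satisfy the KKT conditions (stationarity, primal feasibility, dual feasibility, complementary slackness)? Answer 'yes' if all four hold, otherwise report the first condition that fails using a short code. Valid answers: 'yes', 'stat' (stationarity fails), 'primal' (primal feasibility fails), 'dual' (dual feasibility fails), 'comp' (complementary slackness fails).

Gradient of f: grad f(x) = Q x + c = (9, -9)
Constraint values g_i(x) = a_i^T x - b_i:
  g_1((0, 0)) = 0
Stationarity residual: grad f(x) + sum_i lambda_i a_i = (0, 0)
  -> stationarity OK
Primal feasibility (all g_i <= 0): OK
Dual feasibility (all lambda_i >= 0): FAILS
Complementary slackness (lambda_i * g_i(x) = 0 for all i): OK

Verdict: the first failing condition is dual_feasibility -> dual.

dual


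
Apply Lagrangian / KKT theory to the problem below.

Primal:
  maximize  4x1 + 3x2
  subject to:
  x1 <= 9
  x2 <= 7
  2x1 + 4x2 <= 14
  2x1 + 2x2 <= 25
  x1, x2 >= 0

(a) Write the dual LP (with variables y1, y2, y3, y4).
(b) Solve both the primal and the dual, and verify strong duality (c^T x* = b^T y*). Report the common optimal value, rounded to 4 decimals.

The standard primal-dual pair for 'max c^T x s.t. A x <= b, x >= 0' is:
  Dual:  min b^T y  s.t.  A^T y >= c,  y >= 0.

So the dual LP is:
  minimize  9y1 + 7y2 + 14y3 + 25y4
  subject to:
    y1 + 2y3 + 2y4 >= 4
    y2 + 4y3 + 2y4 >= 3
    y1, y2, y3, y4 >= 0

Solving the primal: x* = (7, 0).
  primal value c^T x* = 28.
Solving the dual: y* = (0, 0, 2, 0).
  dual value b^T y* = 28.
Strong duality: c^T x* = b^T y*. Confirmed.

28


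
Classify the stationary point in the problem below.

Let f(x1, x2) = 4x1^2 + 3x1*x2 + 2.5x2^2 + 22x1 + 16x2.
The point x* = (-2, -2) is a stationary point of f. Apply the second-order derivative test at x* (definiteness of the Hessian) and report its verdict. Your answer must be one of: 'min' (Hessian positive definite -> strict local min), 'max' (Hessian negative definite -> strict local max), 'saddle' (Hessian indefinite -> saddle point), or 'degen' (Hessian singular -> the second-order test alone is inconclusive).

Compute the Hessian H = grad^2 f:
  H = [[8, 3], [3, 5]]
Verify stationarity: grad f(x*) = H x* + g = (0, 0).
Eigenvalues of H: 3.1459, 9.8541.
Both eigenvalues > 0, so H is positive definite -> x* is a strict local min.

min


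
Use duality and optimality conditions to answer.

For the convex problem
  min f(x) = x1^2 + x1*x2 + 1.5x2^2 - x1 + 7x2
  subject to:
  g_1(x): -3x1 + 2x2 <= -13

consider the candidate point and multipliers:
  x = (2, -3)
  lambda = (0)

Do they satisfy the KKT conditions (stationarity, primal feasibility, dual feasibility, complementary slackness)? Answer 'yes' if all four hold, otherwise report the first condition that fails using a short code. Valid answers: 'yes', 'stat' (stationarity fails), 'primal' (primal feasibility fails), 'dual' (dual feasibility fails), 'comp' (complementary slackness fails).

Gradient of f: grad f(x) = Q x + c = (0, 0)
Constraint values g_i(x) = a_i^T x - b_i:
  g_1((2, -3)) = 1
Stationarity residual: grad f(x) + sum_i lambda_i a_i = (0, 0)
  -> stationarity OK
Primal feasibility (all g_i <= 0): FAILS
Dual feasibility (all lambda_i >= 0): OK
Complementary slackness (lambda_i * g_i(x) = 0 for all i): OK

Verdict: the first failing condition is primal_feasibility -> primal.

primal


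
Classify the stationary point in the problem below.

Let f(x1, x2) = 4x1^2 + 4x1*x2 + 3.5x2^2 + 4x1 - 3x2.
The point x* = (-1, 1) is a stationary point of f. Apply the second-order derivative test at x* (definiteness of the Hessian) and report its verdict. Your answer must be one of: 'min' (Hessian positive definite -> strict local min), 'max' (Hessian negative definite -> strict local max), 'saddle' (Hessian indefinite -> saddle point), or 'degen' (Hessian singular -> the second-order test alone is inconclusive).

Compute the Hessian H = grad^2 f:
  H = [[8, 4], [4, 7]]
Verify stationarity: grad f(x*) = H x* + g = (0, 0).
Eigenvalues of H: 3.4689, 11.5311.
Both eigenvalues > 0, so H is positive definite -> x* is a strict local min.

min


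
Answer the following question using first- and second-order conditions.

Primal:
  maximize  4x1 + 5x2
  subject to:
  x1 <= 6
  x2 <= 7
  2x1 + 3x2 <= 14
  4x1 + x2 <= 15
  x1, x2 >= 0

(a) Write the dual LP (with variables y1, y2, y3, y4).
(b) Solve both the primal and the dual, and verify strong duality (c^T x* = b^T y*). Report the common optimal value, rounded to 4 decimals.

The standard primal-dual pair for 'max c^T x s.t. A x <= b, x >= 0' is:
  Dual:  min b^T y  s.t.  A^T y >= c,  y >= 0.

So the dual LP is:
  minimize  6y1 + 7y2 + 14y3 + 15y4
  subject to:
    y1 + 2y3 + 4y4 >= 4
    y2 + 3y3 + y4 >= 5
    y1, y2, y3, y4 >= 0

Solving the primal: x* = (3.1, 2.6).
  primal value c^T x* = 25.4.
Solving the dual: y* = (0, 0, 1.6, 0.2).
  dual value b^T y* = 25.4.
Strong duality: c^T x* = b^T y*. Confirmed.

25.4


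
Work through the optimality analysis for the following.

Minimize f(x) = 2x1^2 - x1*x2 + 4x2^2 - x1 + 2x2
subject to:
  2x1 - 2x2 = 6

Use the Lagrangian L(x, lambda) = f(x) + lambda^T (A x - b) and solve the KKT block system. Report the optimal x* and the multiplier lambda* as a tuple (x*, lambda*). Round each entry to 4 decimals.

Form the Lagrangian:
  L(x, lambda) = (1/2) x^T Q x + c^T x + lambda^T (A x - b)
Stationarity (grad_x L = 0): Q x + c + A^T lambda = 0.
Primal feasibility: A x = b.

This gives the KKT block system:
  [ Q   A^T ] [ x     ]   [-c ]
  [ A    0  ] [ lambda ] = [ b ]

Solving the linear system:
  x*      = (2, -1)
  lambda* = (-4)
  f(x*)   = 10

x* = (2, -1), lambda* = (-4)


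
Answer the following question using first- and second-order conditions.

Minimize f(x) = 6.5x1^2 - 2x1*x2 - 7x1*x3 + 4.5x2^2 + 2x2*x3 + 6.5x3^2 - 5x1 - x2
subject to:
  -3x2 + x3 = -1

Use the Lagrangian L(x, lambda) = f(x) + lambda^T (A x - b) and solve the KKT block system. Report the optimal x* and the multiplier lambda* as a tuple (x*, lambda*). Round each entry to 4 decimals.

Form the Lagrangian:
  L(x, lambda) = (1/2) x^T Q x + c^T x + lambda^T (A x - b)
Stationarity (grad_x L = 0): Q x + c + A^T lambda = 0.
Primal feasibility: A x = b.

This gives the KKT block system:
  [ Q   A^T ] [ x     ]   [-c ]
  [ A    0  ] [ lambda ] = [ b ]

Solving the linear system:
  x*      = (0.5455, 0.3953, 0.1858)
  lambda* = (0.6126)
  f(x*)   = -1.2549

x* = (0.5455, 0.3953, 0.1858), lambda* = (0.6126)


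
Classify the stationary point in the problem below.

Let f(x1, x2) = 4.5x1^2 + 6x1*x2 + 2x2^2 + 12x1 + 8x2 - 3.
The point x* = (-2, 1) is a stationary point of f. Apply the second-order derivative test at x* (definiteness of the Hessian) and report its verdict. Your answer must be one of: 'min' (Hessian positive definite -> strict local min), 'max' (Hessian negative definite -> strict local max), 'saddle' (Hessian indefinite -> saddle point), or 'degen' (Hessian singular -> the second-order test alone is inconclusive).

Compute the Hessian H = grad^2 f:
  H = [[9, 6], [6, 4]]
Verify stationarity: grad f(x*) = H x* + g = (0, 0).
Eigenvalues of H: 0, 13.
H has a zero eigenvalue (singular; positive semidefinite but not definite), so H is neither positive definite, negative definite, nor indefinite. The second-order test alone is inconclusive -> degen.
(Indeed, f is constant along the null direction of H through x*, so x* is not a strict local extremum.)

degen


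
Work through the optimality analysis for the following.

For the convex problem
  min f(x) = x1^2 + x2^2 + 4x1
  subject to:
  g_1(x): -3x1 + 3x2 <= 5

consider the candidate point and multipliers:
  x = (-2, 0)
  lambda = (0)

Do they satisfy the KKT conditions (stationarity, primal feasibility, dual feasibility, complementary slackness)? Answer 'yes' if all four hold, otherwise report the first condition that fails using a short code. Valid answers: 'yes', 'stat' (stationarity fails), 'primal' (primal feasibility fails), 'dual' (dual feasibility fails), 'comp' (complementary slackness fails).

Gradient of f: grad f(x) = Q x + c = (0, 0)
Constraint values g_i(x) = a_i^T x - b_i:
  g_1((-2, 0)) = 1
Stationarity residual: grad f(x) + sum_i lambda_i a_i = (0, 0)
  -> stationarity OK
Primal feasibility (all g_i <= 0): FAILS
Dual feasibility (all lambda_i >= 0): OK
Complementary slackness (lambda_i * g_i(x) = 0 for all i): OK

Verdict: the first failing condition is primal_feasibility -> primal.

primal


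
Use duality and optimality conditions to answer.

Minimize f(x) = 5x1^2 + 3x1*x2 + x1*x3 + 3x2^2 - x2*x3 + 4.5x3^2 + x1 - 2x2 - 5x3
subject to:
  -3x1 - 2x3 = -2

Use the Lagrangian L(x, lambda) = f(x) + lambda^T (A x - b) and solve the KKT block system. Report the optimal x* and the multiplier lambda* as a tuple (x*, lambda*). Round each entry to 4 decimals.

Form the Lagrangian:
  L(x, lambda) = (1/2) x^T Q x + c^T x + lambda^T (A x - b)
Stationarity (grad_x L = 0): Q x + c + A^T lambda = 0.
Primal feasibility: A x = b.

This gives the KKT block system:
  [ Q   A^T ] [ x     ]   [-c ]
  [ A    0  ] [ lambda ] = [ b ]

Solving the linear system:
  x*      = (0.0733, 0.445, 0.8901)
  lambda* = (1.3194)
  f(x*)   = -1.3141

x* = (0.0733, 0.445, 0.8901), lambda* = (1.3194)


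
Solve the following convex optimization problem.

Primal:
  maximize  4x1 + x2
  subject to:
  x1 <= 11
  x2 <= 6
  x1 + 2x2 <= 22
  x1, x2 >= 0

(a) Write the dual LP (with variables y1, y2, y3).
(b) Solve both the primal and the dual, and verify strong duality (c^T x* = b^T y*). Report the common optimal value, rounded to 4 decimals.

The standard primal-dual pair for 'max c^T x s.t. A x <= b, x >= 0' is:
  Dual:  min b^T y  s.t.  A^T y >= c,  y >= 0.

So the dual LP is:
  minimize  11y1 + 6y2 + 22y3
  subject to:
    y1 + y3 >= 4
    y2 + 2y3 >= 1
    y1, y2, y3 >= 0

Solving the primal: x* = (11, 5.5).
  primal value c^T x* = 49.5.
Solving the dual: y* = (3.5, 0, 0.5).
  dual value b^T y* = 49.5.
Strong duality: c^T x* = b^T y*. Confirmed.

49.5


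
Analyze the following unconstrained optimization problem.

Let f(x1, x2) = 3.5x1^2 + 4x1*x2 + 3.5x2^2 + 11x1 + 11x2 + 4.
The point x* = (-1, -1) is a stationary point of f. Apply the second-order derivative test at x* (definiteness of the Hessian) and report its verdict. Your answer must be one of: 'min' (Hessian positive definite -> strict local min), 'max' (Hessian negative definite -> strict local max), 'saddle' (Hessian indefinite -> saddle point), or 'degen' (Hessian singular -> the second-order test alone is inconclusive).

Compute the Hessian H = grad^2 f:
  H = [[7, 4], [4, 7]]
Verify stationarity: grad f(x*) = H x* + g = (0, 0).
Eigenvalues of H: 3, 11.
Both eigenvalues > 0, so H is positive definite -> x* is a strict local min.

min


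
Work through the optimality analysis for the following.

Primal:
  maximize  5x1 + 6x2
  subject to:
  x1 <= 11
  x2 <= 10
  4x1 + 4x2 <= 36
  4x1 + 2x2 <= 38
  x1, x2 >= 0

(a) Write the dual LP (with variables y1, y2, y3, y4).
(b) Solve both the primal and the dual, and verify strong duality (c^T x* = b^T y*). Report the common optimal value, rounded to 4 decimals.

The standard primal-dual pair for 'max c^T x s.t. A x <= b, x >= 0' is:
  Dual:  min b^T y  s.t.  A^T y >= c,  y >= 0.

So the dual LP is:
  minimize  11y1 + 10y2 + 36y3 + 38y4
  subject to:
    y1 + 4y3 + 4y4 >= 5
    y2 + 4y3 + 2y4 >= 6
    y1, y2, y3, y4 >= 0

Solving the primal: x* = (0, 9).
  primal value c^T x* = 54.
Solving the dual: y* = (0, 0, 1.5, 0).
  dual value b^T y* = 54.
Strong duality: c^T x* = b^T y*. Confirmed.

54


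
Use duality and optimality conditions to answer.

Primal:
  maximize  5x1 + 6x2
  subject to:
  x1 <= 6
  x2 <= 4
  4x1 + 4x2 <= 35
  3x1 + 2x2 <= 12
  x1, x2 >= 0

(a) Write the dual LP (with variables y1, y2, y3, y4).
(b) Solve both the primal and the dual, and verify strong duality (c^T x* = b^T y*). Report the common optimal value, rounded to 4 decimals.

The standard primal-dual pair for 'max c^T x s.t. A x <= b, x >= 0' is:
  Dual:  min b^T y  s.t.  A^T y >= c,  y >= 0.

So the dual LP is:
  minimize  6y1 + 4y2 + 35y3 + 12y4
  subject to:
    y1 + 4y3 + 3y4 >= 5
    y2 + 4y3 + 2y4 >= 6
    y1, y2, y3, y4 >= 0

Solving the primal: x* = (1.3333, 4).
  primal value c^T x* = 30.6667.
Solving the dual: y* = (0, 2.6667, 0, 1.6667).
  dual value b^T y* = 30.6667.
Strong duality: c^T x* = b^T y*. Confirmed.

30.6667


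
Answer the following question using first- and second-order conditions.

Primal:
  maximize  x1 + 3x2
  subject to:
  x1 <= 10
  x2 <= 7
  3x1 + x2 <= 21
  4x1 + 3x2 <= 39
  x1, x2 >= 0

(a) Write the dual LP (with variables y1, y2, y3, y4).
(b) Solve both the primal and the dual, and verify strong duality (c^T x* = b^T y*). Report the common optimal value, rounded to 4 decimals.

The standard primal-dual pair for 'max c^T x s.t. A x <= b, x >= 0' is:
  Dual:  min b^T y  s.t.  A^T y >= c,  y >= 0.

So the dual LP is:
  minimize  10y1 + 7y2 + 21y3 + 39y4
  subject to:
    y1 + 3y3 + 4y4 >= 1
    y2 + y3 + 3y4 >= 3
    y1, y2, y3, y4 >= 0

Solving the primal: x* = (4.5, 7).
  primal value c^T x* = 25.5.
Solving the dual: y* = (0, 2.25, 0, 0.25).
  dual value b^T y* = 25.5.
Strong duality: c^T x* = b^T y*. Confirmed.

25.5


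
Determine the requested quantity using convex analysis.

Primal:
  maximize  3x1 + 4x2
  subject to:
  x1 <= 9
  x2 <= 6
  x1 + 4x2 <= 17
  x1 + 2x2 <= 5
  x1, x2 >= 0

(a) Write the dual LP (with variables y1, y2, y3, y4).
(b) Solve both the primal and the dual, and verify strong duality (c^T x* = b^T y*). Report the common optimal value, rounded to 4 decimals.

The standard primal-dual pair for 'max c^T x s.t. A x <= b, x >= 0' is:
  Dual:  min b^T y  s.t.  A^T y >= c,  y >= 0.

So the dual LP is:
  minimize  9y1 + 6y2 + 17y3 + 5y4
  subject to:
    y1 + y3 + y4 >= 3
    y2 + 4y3 + 2y4 >= 4
    y1, y2, y3, y4 >= 0

Solving the primal: x* = (5, 0).
  primal value c^T x* = 15.
Solving the dual: y* = (0, 0, 0, 3).
  dual value b^T y* = 15.
Strong duality: c^T x* = b^T y*. Confirmed.

15


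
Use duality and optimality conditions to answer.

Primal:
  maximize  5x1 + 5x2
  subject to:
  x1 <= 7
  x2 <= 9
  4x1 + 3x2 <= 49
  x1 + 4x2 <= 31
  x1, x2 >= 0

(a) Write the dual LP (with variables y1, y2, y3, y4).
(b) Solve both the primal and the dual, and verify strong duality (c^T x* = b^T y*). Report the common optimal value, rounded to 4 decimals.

The standard primal-dual pair for 'max c^T x s.t. A x <= b, x >= 0' is:
  Dual:  min b^T y  s.t.  A^T y >= c,  y >= 0.

So the dual LP is:
  minimize  7y1 + 9y2 + 49y3 + 31y4
  subject to:
    y1 + 4y3 + y4 >= 5
    y2 + 3y3 + 4y4 >= 5
    y1, y2, y3, y4 >= 0

Solving the primal: x* = (7, 6).
  primal value c^T x* = 65.
Solving the dual: y* = (3.75, 0, 0, 1.25).
  dual value b^T y* = 65.
Strong duality: c^T x* = b^T y*. Confirmed.

65


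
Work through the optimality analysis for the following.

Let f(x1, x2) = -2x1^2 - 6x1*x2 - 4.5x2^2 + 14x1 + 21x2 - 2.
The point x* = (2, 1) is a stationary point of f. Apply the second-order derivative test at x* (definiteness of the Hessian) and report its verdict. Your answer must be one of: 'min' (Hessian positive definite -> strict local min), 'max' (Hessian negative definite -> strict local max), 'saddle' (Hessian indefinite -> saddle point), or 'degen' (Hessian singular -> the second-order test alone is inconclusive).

Compute the Hessian H = grad^2 f:
  H = [[-4, -6], [-6, -9]]
Verify stationarity: grad f(x*) = H x* + g = (0, 0).
Eigenvalues of H: -13, 0.
H has a zero eigenvalue (singular; negative semidefinite but not definite), so H is neither positive definite, negative definite, nor indefinite. The second-order test alone is inconclusive -> degen.
(Indeed, f is constant along the null direction of H through x*, so x* is not a strict local extremum.)

degen


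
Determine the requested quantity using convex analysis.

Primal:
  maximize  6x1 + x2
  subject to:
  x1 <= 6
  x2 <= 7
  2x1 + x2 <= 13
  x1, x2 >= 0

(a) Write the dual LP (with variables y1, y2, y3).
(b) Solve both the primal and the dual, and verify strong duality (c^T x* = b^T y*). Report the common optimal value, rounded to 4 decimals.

The standard primal-dual pair for 'max c^T x s.t. A x <= b, x >= 0' is:
  Dual:  min b^T y  s.t.  A^T y >= c,  y >= 0.

So the dual LP is:
  minimize  6y1 + 7y2 + 13y3
  subject to:
    y1 + 2y3 >= 6
    y2 + y3 >= 1
    y1, y2, y3 >= 0

Solving the primal: x* = (6, 1).
  primal value c^T x* = 37.
Solving the dual: y* = (4, 0, 1).
  dual value b^T y* = 37.
Strong duality: c^T x* = b^T y*. Confirmed.

37


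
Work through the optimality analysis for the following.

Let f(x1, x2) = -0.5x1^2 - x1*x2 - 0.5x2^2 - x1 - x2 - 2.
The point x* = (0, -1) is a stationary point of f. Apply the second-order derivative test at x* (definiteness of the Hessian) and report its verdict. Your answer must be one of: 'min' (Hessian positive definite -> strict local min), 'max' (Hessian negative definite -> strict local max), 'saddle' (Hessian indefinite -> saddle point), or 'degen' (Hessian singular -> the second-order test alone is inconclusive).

Compute the Hessian H = grad^2 f:
  H = [[-1, -1], [-1, -1]]
Verify stationarity: grad f(x*) = H x* + g = (0, 0).
Eigenvalues of H: -2, 0.
H has a zero eigenvalue (singular; negative semidefinite but not definite), so H is neither positive definite, negative definite, nor indefinite. The second-order test alone is inconclusive -> degen.
(Indeed, f is constant along the null direction of H through x*, so x* is not a strict local extremum.)

degen


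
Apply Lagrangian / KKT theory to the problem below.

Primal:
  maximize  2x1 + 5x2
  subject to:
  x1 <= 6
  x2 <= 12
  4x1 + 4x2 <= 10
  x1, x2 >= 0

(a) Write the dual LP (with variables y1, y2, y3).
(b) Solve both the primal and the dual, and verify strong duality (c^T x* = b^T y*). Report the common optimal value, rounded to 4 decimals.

The standard primal-dual pair for 'max c^T x s.t. A x <= b, x >= 0' is:
  Dual:  min b^T y  s.t.  A^T y >= c,  y >= 0.

So the dual LP is:
  minimize  6y1 + 12y2 + 10y3
  subject to:
    y1 + 4y3 >= 2
    y2 + 4y3 >= 5
    y1, y2, y3 >= 0

Solving the primal: x* = (0, 2.5).
  primal value c^T x* = 12.5.
Solving the dual: y* = (0, 0, 1.25).
  dual value b^T y* = 12.5.
Strong duality: c^T x* = b^T y*. Confirmed.

12.5


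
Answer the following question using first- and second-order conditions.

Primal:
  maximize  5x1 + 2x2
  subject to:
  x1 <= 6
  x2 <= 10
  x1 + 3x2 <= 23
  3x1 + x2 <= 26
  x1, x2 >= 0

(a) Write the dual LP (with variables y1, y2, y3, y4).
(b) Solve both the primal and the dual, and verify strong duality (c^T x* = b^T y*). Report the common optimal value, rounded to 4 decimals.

The standard primal-dual pair for 'max c^T x s.t. A x <= b, x >= 0' is:
  Dual:  min b^T y  s.t.  A^T y >= c,  y >= 0.

So the dual LP is:
  minimize  6y1 + 10y2 + 23y3 + 26y4
  subject to:
    y1 + y3 + 3y4 >= 5
    y2 + 3y3 + y4 >= 2
    y1, y2, y3, y4 >= 0

Solving the primal: x* = (6, 5.6667).
  primal value c^T x* = 41.3333.
Solving the dual: y* = (4.3333, 0, 0.6667, 0).
  dual value b^T y* = 41.3333.
Strong duality: c^T x* = b^T y*. Confirmed.

41.3333


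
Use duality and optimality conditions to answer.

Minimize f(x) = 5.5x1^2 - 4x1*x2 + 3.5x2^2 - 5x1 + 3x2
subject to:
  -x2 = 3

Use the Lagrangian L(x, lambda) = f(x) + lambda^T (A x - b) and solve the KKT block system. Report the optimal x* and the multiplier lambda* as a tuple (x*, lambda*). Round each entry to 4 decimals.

Form the Lagrangian:
  L(x, lambda) = (1/2) x^T Q x + c^T x + lambda^T (A x - b)
Stationarity (grad_x L = 0): Q x + c + A^T lambda = 0.
Primal feasibility: A x = b.

This gives the KKT block system:
  [ Q   A^T ] [ x     ]   [-c ]
  [ A    0  ] [ lambda ] = [ b ]

Solving the linear system:
  x*      = (-0.6364, -3)
  lambda* = (-15.4545)
  f(x*)   = 20.2727

x* = (-0.6364, -3), lambda* = (-15.4545)


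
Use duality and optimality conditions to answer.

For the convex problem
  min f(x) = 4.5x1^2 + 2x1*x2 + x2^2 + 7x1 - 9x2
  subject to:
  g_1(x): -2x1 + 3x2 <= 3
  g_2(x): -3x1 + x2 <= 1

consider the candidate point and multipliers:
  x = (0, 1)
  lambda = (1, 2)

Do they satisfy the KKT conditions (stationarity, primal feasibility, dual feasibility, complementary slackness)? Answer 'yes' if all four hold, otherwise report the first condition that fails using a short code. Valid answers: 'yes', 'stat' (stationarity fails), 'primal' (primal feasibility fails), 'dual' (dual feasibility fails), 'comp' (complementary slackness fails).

Gradient of f: grad f(x) = Q x + c = (9, -7)
Constraint values g_i(x) = a_i^T x - b_i:
  g_1((0, 1)) = 0
  g_2((0, 1)) = 0
Stationarity residual: grad f(x) + sum_i lambda_i a_i = (1, -2)
  -> stationarity FAILS
Primal feasibility (all g_i <= 0): OK
Dual feasibility (all lambda_i >= 0): OK
Complementary slackness (lambda_i * g_i(x) = 0 for all i): OK

Verdict: the first failing condition is stationarity -> stat.

stat


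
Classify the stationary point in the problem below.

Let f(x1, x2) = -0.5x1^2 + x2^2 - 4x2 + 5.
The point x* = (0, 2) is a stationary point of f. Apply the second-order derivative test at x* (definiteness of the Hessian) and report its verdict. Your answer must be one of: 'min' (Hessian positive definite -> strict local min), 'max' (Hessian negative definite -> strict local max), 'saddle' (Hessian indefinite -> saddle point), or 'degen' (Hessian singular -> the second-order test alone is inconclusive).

Compute the Hessian H = grad^2 f:
  H = [[-1, 0], [0, 2]]
Verify stationarity: grad f(x*) = H x* + g = (0, 0).
Eigenvalues of H: -1, 2.
Eigenvalues have mixed signs, so H is indefinite -> x* is a saddle point.

saddle


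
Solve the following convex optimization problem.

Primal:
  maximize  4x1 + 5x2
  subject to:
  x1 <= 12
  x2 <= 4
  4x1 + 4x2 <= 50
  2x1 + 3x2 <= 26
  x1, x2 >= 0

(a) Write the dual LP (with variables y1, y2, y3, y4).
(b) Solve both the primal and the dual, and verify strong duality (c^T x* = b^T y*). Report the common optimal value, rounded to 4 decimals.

The standard primal-dual pair for 'max c^T x s.t. A x <= b, x >= 0' is:
  Dual:  min b^T y  s.t.  A^T y >= c,  y >= 0.

So the dual LP is:
  minimize  12y1 + 4y2 + 50y3 + 26y4
  subject to:
    y1 + 4y3 + 2y4 >= 4
    y2 + 4y3 + 3y4 >= 5
    y1, y2, y3, y4 >= 0

Solving the primal: x* = (11.5, 1).
  primal value c^T x* = 51.
Solving the dual: y* = (0, 0, 0.5, 1).
  dual value b^T y* = 51.
Strong duality: c^T x* = b^T y*. Confirmed.

51


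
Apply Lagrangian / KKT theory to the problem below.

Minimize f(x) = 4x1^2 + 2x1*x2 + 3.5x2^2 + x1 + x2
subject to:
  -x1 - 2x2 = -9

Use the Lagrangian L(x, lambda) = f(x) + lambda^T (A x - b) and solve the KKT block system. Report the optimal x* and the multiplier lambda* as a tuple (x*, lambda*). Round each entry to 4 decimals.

Form the Lagrangian:
  L(x, lambda) = (1/2) x^T Q x + c^T x + lambda^T (A x - b)
Stationarity (grad_x L = 0): Q x + c + A^T lambda = 0.
Primal feasibility: A x = b.

This gives the KKT block system:
  [ Q   A^T ] [ x     ]   [-c ]
  [ A    0  ] [ lambda ] = [ b ]

Solving the linear system:
  x*      = (0.8065, 4.0968)
  lambda* = (15.6452)
  f(x*)   = 72.8548

x* = (0.8065, 4.0968), lambda* = (15.6452)


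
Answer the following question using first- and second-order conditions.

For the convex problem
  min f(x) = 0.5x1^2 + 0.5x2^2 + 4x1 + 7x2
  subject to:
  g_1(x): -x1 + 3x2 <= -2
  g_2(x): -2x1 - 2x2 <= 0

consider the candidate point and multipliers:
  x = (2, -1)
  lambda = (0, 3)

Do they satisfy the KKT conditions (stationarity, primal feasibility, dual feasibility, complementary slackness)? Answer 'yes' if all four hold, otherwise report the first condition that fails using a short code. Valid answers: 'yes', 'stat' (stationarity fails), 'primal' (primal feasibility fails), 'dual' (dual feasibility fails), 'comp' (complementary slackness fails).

Gradient of f: grad f(x) = Q x + c = (6, 6)
Constraint values g_i(x) = a_i^T x - b_i:
  g_1((2, -1)) = -3
  g_2((2, -1)) = -2
Stationarity residual: grad f(x) + sum_i lambda_i a_i = (0, 0)
  -> stationarity OK
Primal feasibility (all g_i <= 0): OK
Dual feasibility (all lambda_i >= 0): OK
Complementary slackness (lambda_i * g_i(x) = 0 for all i): FAILS

Verdict: the first failing condition is complementary_slackness -> comp.

comp


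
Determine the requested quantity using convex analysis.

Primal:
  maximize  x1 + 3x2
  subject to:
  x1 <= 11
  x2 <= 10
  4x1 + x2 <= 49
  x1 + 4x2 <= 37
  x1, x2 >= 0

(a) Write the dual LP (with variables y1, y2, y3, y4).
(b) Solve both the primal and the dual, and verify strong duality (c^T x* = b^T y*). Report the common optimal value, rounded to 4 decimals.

The standard primal-dual pair for 'max c^T x s.t. A x <= b, x >= 0' is:
  Dual:  min b^T y  s.t.  A^T y >= c,  y >= 0.

So the dual LP is:
  minimize  11y1 + 10y2 + 49y3 + 37y4
  subject to:
    y1 + 4y3 + y4 >= 1
    y2 + y3 + 4y4 >= 3
    y1, y2, y3, y4 >= 0

Solving the primal: x* = (10.6, 6.6).
  primal value c^T x* = 30.4.
Solving the dual: y* = (0, 0, 0.0667, 0.7333).
  dual value b^T y* = 30.4.
Strong duality: c^T x* = b^T y*. Confirmed.

30.4


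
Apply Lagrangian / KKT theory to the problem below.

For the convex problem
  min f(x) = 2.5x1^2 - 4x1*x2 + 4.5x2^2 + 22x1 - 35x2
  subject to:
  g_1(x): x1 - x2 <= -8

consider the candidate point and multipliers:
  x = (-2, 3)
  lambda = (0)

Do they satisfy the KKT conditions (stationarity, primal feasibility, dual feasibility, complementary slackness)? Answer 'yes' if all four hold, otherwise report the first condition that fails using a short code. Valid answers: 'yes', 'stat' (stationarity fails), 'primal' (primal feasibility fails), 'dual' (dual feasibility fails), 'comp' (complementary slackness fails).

Gradient of f: grad f(x) = Q x + c = (0, 0)
Constraint values g_i(x) = a_i^T x - b_i:
  g_1((-2, 3)) = 3
Stationarity residual: grad f(x) + sum_i lambda_i a_i = (0, 0)
  -> stationarity OK
Primal feasibility (all g_i <= 0): FAILS
Dual feasibility (all lambda_i >= 0): OK
Complementary slackness (lambda_i * g_i(x) = 0 for all i): OK

Verdict: the first failing condition is primal_feasibility -> primal.

primal


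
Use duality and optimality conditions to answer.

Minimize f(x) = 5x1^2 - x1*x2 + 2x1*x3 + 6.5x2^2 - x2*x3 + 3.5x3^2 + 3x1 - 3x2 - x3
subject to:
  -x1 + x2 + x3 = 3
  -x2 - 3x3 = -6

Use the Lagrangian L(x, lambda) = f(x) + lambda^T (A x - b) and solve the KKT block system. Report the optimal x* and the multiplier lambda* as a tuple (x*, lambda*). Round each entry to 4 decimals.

Form the Lagrangian:
  L(x, lambda) = (1/2) x^T Q x + c^T x + lambda^T (A x - b)
Stationarity (grad_x L = 0): Q x + c + A^T lambda = 0.
Primal feasibility: A x = b.

This gives the KKT block system:
  [ Q   A^T ] [ x     ]   [-c ]
  [ A    0  ] [ lambda ] = [ b ]

Solving the linear system:
  x*      = (-0.6133, 0.58, 1.8067)
  lambda* = (-0.1, 3.2467)
  f(x*)   = 7.1967

x* = (-0.6133, 0.58, 1.8067), lambda* = (-0.1, 3.2467)


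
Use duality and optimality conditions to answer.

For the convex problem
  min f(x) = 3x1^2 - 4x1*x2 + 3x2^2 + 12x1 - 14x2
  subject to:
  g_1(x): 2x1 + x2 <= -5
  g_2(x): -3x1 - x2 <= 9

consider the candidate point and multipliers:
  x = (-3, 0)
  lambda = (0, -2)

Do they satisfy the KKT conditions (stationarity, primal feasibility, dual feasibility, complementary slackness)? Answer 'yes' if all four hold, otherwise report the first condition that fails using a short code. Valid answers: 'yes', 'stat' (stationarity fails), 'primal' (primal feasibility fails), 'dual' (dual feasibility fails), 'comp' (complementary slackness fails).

Gradient of f: grad f(x) = Q x + c = (-6, -2)
Constraint values g_i(x) = a_i^T x - b_i:
  g_1((-3, 0)) = -1
  g_2((-3, 0)) = 0
Stationarity residual: grad f(x) + sum_i lambda_i a_i = (0, 0)
  -> stationarity OK
Primal feasibility (all g_i <= 0): OK
Dual feasibility (all lambda_i >= 0): FAILS
Complementary slackness (lambda_i * g_i(x) = 0 for all i): OK

Verdict: the first failing condition is dual_feasibility -> dual.

dual


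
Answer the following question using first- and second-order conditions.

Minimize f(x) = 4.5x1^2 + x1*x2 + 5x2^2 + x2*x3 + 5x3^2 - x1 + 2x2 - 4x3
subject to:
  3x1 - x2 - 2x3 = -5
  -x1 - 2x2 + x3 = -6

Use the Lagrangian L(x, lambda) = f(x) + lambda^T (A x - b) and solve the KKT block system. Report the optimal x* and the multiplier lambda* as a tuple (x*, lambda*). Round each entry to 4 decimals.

Form the Lagrangian:
  L(x, lambda) = (1/2) x^T Q x + c^T x + lambda^T (A x - b)
Stationarity (grad_x L = 0): Q x + c + A^T lambda = 0.
Primal feasibility: A x = b.

This gives the KKT block system:
  [ Q   A^T ] [ x     ]   [-c ]
  [ A    0  ] [ lambda ] = [ b ]

Solving the linear system:
  x*      = (-0.6716, 3.2657, -0.1402)
  lambda* = (5.9146, 13.9653)
  f(x*)   = 60.5641

x* = (-0.6716, 3.2657, -0.1402), lambda* = (5.9146, 13.9653)


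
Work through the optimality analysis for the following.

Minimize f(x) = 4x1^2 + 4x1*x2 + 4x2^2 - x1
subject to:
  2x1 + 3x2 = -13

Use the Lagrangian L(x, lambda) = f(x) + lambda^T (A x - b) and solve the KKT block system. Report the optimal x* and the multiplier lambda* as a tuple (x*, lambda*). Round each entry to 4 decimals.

Form the Lagrangian:
  L(x, lambda) = (1/2) x^T Q x + c^T x + lambda^T (A x - b)
Stationarity (grad_x L = 0): Q x + c + A^T lambda = 0.
Primal feasibility: A x = b.

This gives the KKT block system:
  [ Q   A^T ] [ x     ]   [-c ]
  [ A    0  ] [ lambda ] = [ b ]

Solving the linear system:
  x*      = (-0.7679, -3.8214)
  lambda* = (11.2143)
  f(x*)   = 73.2768

x* = (-0.7679, -3.8214), lambda* = (11.2143)


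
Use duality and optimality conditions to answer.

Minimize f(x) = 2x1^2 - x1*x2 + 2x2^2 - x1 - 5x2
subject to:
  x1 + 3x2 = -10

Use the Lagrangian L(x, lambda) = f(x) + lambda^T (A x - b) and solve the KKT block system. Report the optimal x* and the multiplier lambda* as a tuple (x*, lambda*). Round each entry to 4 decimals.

Form the Lagrangian:
  L(x, lambda) = (1/2) x^T Q x + c^T x + lambda^T (A x - b)
Stationarity (grad_x L = 0): Q x + c + A^T lambda = 0.
Primal feasibility: A x = b.

This gives the KKT block system:
  [ Q   A^T ] [ x     ]   [-c ]
  [ A    0  ] [ lambda ] = [ b ]

Solving the linear system:
  x*      = (-1.6522, -2.7826)
  lambda* = (4.8261)
  f(x*)   = 31.913

x* = (-1.6522, -2.7826), lambda* = (4.8261)
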